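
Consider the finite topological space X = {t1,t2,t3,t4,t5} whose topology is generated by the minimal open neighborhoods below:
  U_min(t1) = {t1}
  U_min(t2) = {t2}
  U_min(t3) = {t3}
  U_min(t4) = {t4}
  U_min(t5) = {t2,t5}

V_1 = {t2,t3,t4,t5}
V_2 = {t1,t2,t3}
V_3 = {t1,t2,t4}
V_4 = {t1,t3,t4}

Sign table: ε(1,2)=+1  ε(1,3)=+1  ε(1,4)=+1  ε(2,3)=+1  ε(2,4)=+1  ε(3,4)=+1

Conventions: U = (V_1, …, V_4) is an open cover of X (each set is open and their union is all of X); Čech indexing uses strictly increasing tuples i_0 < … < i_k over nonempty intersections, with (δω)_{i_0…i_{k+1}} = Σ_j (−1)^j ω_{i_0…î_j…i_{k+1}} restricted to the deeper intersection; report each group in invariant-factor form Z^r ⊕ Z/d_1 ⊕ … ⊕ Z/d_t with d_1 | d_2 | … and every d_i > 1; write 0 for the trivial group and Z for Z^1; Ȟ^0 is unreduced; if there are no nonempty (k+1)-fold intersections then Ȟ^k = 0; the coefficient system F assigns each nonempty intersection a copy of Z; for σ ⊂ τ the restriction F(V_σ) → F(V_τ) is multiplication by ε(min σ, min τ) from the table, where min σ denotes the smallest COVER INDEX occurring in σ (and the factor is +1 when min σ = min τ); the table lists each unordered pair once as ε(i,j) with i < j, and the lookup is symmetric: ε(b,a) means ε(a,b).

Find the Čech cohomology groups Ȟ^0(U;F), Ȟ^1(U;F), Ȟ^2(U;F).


nonempty overlaps:
  V12={t2,t3} V13={t2,t4} V14={t3,t4} V23={t1,t2} V24={t1,t3} V34={t1,t4}
  V123={t2} V124={t3} V134={t4} V234={t1}
C dims 4,6,4; δ0: rk 3, SNF 1^3; δ1: rk 3, SNF 1^3
degree 0: 4−3−0 = 1 → Ȟ^0 ≅ Z
degree 1: 6−3−3 = 0 → Ȟ^1 ≅ 0
degree 2: 4−0−3 = 1 → Ȟ^2 ≅ Z

Ȟ^0 = Z; Ȟ^1 = 0; Ȟ^2 = Z


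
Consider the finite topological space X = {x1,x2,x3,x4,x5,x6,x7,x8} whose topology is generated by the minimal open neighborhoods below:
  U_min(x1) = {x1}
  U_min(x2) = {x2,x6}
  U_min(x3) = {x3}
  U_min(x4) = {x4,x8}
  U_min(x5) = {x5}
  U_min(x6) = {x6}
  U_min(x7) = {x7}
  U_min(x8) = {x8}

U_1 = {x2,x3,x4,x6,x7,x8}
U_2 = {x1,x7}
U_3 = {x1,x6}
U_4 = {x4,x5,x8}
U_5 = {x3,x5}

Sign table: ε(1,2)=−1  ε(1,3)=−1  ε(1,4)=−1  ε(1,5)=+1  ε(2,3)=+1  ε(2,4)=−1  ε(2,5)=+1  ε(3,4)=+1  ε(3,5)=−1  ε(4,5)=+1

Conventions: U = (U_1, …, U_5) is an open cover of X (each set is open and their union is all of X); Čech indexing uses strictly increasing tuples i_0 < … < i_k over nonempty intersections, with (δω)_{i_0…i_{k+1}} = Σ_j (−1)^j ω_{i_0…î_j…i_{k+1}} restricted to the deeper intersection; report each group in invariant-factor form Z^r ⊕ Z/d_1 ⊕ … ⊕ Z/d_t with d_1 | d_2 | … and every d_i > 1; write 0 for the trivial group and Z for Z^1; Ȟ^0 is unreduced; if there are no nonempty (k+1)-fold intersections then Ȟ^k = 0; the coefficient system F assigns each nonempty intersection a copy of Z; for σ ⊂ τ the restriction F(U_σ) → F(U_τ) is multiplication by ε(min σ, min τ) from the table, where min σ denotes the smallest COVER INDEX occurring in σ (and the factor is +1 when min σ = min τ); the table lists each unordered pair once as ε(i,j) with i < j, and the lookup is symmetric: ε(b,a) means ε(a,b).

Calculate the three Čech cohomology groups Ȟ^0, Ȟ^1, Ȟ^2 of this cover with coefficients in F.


Ȟ^0 ≅ 0, Ȟ^1 ≅ Z ⊕ Z/2 and Ȟ^2 ≅ 0

nerve of the cover:
  U12={x7} U13={x6} U14={x4,x8} U15={x3} U23={x1} U45={x5}
C dims 5,6; δ0: rk 5, SNF 1^4·2
Ȟ^0 = (5 − 5) − 0 = 0, so Ȟ^0 ≅ 0
Ȟ^1 = (6 − 0) − 5 = 1 plus torsion [2], so Ȟ^1 ≅ Z ⊕ Z/2
Ȟ^2 = (0 − 0) − 0 = 0, so Ȟ^2 ≅ 0


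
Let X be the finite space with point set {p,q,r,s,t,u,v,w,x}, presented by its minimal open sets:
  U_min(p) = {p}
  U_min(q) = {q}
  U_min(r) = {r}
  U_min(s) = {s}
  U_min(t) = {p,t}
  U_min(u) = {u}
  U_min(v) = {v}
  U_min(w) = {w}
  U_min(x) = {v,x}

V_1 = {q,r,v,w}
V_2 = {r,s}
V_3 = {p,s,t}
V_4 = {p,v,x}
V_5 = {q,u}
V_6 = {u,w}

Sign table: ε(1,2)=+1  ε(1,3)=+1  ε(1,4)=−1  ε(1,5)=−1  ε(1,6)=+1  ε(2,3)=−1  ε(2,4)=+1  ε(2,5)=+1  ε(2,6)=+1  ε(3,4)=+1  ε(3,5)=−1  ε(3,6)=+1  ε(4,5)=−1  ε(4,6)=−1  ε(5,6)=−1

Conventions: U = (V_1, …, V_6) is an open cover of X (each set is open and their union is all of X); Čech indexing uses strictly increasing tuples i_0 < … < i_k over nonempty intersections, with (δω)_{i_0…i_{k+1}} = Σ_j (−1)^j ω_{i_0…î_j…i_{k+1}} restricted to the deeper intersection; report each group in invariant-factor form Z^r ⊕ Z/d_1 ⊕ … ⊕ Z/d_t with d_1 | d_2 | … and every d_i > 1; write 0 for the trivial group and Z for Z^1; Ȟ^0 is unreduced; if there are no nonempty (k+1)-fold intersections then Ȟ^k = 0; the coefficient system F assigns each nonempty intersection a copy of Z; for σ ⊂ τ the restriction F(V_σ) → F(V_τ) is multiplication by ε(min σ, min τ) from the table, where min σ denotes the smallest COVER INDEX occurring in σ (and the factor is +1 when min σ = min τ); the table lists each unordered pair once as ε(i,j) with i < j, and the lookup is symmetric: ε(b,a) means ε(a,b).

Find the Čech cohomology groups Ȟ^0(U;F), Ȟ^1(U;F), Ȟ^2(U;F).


nonempty intersections:
  V12={r} V14={v} V15={q} V16={w} V23={s} V34={p} V56={u}
C dims 6,7; δ0: rk 5, SNF 1^5
Ȟ^0: (6−5)−0=1 ⇒ Z
Ȟ^1: (7−0)−5=2 ⇒ Z^2
Ȟ^2: (0−0)−0=0 ⇒ 0

Ȟ^0 ≅ Z; Ȟ^1 ≅ Z^2; Ȟ^2 ≅ 0


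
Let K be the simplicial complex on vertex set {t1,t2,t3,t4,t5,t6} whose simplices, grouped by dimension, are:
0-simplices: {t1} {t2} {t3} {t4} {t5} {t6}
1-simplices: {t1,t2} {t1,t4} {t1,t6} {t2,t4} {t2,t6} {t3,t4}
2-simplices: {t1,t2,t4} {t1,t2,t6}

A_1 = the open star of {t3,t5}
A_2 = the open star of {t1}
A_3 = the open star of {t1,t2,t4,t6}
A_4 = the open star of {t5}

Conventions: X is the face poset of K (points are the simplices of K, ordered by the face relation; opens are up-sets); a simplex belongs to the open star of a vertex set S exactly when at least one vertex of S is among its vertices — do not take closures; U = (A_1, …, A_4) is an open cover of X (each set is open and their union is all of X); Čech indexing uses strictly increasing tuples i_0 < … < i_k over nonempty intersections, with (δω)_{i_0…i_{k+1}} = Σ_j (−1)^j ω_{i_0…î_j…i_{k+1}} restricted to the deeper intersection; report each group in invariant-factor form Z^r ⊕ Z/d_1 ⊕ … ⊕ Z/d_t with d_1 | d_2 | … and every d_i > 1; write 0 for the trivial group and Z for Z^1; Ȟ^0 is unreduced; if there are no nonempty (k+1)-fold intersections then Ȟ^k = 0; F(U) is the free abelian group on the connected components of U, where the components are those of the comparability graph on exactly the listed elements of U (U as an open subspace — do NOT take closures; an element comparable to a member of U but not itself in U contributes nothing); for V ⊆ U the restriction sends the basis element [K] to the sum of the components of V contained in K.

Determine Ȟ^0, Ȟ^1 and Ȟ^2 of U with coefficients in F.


nerve of the cover:
  A1={{t3},{t5},{t3,t4}} A2={{t1},{t1,t2},{t1,t4},{t1,t6},{t1,t2,t4},{t1,t2,t6}} A3={{t1},{t2},{t4},{t6},{t1,t2},{t1,t4},{t1,t6},{t2,t4},{t2,t6},{t3,t4},{t1,t2,t4},{t1,t2,t6}} A4={{t5}}
  A13={{t3,t4}} A14={{t5}} A23={{t1},{t1,t2},{t1,t4},{t1,t6},{t1,t2,t4},{t1,t2,t6}}
components per intersection:
  A1: {{t3},{t3,t4}} {{t5}}
  A2: {{t1},{t1,t2},{t1,t4},{t1,t6},{t1,t2,t4},{t1,t2,t6}}
  A3: {{t1},{t2},{t4},{t6},{t1,t2},{t1,t4},{t1,t6},{t2,t4},{t2,t6},{t3,t4},{t1,t2,t4},{t1,t2,t6}}
  A4: {{t5}}
  A13: {{t3,t4}}
  A14: {{t5}}
  A23: {{t1},{t1,t2},{t1,t4},{t1,t6},{t1,t2,t4},{t1,t2,t6}}
C dims 5,3; δ0: rk 3, SNF 1^3
Ȟ^0 = (5 − 3) − 0 = 2, so Ȟ^0 ≅ Z^2
Ȟ^1 = (3 − 0) − 3 = 0, so Ȟ^1 ≅ 0
Ȟ^2 = (0 − 0) − 0 = 0, so Ȟ^2 ≅ 0

Ȟ^0(U;F) ≅ Z^2, Ȟ^1(U;F) ≅ 0 and Ȟ^2(U;F) ≅ 0


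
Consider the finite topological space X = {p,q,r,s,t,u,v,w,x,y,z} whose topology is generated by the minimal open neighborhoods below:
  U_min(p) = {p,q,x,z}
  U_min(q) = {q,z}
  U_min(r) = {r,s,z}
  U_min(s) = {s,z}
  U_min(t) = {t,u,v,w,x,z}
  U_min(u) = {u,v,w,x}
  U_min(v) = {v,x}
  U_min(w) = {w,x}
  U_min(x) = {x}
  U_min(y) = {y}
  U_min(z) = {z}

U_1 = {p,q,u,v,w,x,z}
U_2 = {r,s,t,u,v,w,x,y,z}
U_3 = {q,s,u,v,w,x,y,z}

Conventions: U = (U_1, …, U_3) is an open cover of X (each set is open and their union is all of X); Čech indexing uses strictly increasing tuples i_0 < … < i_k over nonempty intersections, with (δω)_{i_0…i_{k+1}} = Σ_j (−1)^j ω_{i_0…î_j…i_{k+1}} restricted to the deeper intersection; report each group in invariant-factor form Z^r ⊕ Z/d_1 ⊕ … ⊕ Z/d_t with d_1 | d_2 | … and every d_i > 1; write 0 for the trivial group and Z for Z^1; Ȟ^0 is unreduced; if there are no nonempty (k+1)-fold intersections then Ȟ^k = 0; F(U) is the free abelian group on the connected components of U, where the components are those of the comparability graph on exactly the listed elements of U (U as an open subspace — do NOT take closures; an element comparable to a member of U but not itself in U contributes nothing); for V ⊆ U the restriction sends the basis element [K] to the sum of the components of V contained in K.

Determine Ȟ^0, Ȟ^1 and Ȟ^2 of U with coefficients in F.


nonempty intersections:
  U12={u,v,w,x,z} U13={q,u,v,w,x,z} U23={s,u,v,w,x,y,z}
  U123={u,v,w,x,z}
components per intersection:
  U1: {p,q,u,v,w,x,z}
  U2: {r,s,t,u,v,w,x,z} {y}
  U3: {q,s,z} {u,v,w,x} {y}
  U12: {u,v,w,x} {z}
  U13: {q,z} {u,v,w,x}
  U23: {s,z} {u,v,w,x} {y}
  U123: {u,v,w,x} {z}
C dims 6,7,2; δ0: rk 4, SNF 1^4; δ1: rk 2, SNF 1^2
Ȟ^0: (6−4)−0=2 ⇒ Z^2
Ȟ^1: (7−2)−4=1 ⇒ Z
Ȟ^2: (2−0)−2=0 ⇒ 0

Ȟ^0 = Z^2, Ȟ^1 = Z and Ȟ^2 = 0


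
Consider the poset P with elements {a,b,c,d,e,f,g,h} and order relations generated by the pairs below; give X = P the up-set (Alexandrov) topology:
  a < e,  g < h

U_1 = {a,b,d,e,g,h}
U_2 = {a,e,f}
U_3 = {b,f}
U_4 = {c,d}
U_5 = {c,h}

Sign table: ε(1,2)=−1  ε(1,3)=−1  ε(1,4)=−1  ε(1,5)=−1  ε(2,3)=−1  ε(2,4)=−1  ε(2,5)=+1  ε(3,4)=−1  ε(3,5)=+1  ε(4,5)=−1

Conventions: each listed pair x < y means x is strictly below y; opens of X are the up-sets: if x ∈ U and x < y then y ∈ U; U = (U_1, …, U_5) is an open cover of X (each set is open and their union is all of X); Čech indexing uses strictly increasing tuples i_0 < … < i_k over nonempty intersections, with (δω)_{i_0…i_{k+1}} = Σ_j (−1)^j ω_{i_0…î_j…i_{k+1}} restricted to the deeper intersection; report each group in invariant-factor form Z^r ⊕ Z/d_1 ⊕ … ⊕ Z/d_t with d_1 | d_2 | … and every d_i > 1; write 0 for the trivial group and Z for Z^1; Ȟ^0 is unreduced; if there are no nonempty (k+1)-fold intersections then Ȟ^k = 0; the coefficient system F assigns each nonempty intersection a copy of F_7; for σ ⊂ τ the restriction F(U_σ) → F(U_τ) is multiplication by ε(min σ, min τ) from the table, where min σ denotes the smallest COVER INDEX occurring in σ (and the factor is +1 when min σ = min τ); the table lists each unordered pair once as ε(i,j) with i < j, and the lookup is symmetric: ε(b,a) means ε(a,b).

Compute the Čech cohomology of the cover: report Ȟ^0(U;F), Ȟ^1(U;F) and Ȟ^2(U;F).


nonempty overlaps:
  U12={a,e} U13={b} U14={d} U15={h} U23={f} U45={c}
C dims 5,6; δ0: rk_F7 5
degree 0: 5−5−0 = 0 → Ȟ^0 ≅ 0
degree 1: 6−0−5 = 1 → Ȟ^1 ≅ Z/7
degree 2: 0−0−0 = 0 → Ȟ^2 ≅ 0

Ȟ^0 ≅ 0,  Ȟ^1 ≅ Z/7,  Ȟ^2 ≅ 0


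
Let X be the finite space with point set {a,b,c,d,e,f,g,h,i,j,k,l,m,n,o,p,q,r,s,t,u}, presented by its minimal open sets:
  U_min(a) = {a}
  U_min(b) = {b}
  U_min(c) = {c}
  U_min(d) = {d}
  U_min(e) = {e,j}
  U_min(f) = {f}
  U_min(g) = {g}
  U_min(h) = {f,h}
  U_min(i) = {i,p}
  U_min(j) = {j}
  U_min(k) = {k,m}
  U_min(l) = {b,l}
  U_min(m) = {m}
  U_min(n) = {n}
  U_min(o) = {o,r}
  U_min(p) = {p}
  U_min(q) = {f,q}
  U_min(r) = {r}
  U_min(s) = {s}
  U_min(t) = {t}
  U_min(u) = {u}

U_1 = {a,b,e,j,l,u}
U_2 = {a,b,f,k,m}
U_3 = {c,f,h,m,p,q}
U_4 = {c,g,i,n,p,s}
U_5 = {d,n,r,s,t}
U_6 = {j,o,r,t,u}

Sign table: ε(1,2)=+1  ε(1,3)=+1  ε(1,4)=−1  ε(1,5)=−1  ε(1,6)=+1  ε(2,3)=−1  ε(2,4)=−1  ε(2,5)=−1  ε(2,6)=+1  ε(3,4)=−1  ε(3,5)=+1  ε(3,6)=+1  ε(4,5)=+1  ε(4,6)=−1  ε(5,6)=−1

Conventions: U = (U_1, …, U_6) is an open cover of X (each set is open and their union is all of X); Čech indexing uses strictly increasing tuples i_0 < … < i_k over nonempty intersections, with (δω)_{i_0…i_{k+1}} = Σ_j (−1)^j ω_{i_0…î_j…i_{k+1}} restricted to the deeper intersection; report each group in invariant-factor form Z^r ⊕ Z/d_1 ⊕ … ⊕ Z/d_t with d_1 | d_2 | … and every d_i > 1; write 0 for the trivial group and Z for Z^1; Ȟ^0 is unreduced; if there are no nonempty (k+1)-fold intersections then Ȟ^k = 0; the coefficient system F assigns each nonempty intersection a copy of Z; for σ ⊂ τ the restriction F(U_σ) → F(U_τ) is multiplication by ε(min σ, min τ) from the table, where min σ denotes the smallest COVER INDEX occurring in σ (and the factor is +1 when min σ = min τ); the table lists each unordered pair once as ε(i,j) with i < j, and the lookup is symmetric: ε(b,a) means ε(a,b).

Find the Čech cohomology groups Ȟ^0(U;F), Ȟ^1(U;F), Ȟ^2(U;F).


intersection data:
  U12={a,b} U16={j,u} U23={f,m} U34={c,p} U45={n,s} U56={r,t}
C dims 6,6; δ0: rk 6, SNF 1^5·2
Ȟ^0 = (6 − 6) − 0 = 0, so Ȟ^0 ≅ 0
Ȟ^1 = (6 − 0) − 6 = 0 plus torsion [2], so Ȟ^1 ≅ Z/2
Ȟ^2 = (0 − 0) − 0 = 0, so Ȟ^2 ≅ 0

Ȟ^0(U;F) ≅ 0, Ȟ^1(U;F) ≅ Z/2 and Ȟ^2(U;F) ≅ 0


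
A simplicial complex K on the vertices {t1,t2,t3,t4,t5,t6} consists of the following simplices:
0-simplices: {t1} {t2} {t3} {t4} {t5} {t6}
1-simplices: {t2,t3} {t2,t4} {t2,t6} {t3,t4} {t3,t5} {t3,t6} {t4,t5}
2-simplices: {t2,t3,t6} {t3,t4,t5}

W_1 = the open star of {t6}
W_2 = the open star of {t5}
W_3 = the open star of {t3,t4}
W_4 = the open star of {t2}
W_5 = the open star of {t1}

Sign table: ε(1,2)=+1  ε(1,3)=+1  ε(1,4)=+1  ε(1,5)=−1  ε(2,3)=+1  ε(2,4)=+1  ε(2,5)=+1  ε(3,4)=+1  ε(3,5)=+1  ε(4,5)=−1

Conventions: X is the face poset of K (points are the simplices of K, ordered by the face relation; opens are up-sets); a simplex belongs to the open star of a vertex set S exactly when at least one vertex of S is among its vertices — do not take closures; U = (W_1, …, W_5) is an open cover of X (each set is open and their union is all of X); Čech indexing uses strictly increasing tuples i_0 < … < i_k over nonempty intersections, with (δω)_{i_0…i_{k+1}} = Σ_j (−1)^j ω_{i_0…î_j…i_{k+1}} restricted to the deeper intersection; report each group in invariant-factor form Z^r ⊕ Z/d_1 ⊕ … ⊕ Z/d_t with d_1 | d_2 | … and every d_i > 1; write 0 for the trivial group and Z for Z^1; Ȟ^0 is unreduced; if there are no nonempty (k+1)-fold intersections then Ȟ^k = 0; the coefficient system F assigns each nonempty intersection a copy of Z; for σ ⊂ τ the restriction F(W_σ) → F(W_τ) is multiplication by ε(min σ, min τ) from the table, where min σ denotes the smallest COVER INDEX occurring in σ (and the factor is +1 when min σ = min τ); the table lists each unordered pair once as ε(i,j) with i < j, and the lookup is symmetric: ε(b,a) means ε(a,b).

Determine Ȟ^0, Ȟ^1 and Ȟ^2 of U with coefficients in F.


nerve of the cover:
  W1={{t6},{t2,t6},{t3,t6},{t2,t3,t6}} W2={{t5},{t3,t5},{t4,t5},{t3,t4,t5}} W3={{t3},{t4},{t2,t3},{t2,t4},{t3,t4},{t3,t5},{t3,t6},{t4,t5},{t2,t3,t6},{t3,t4,t5}} W4={{t2},{t2,t3},{t2,t4},{t2,t6},{t2,t3,t6}} W5={{t1}}
  W13={{t3,t6},{t2,t3,t6}} W14={{t2,t6},{t2,t3,t6}} W23={{t3,t5},{t4,t5},{t3,t4,t5}} W34={{t2,t3},{t2,t4},{t2,t3,t6}}
  W134={{t2,t3,t6}}
C dims 5,4,1; δ0: rk 3, SNF 1^3; δ1: rk 1, SNF 1^1
Ȟ^0 = (5 − 3) − 0 = 2, so Ȟ^0 ≅ Z^2
Ȟ^1 = (4 − 1) − 3 = 0, so Ȟ^1 ≅ 0
Ȟ^2 = (1 − 0) − 1 = 0, so Ȟ^2 ≅ 0

Ȟ^0 ≅ Z^2; Ȟ^1 ≅ 0; Ȟ^2 ≅ 0


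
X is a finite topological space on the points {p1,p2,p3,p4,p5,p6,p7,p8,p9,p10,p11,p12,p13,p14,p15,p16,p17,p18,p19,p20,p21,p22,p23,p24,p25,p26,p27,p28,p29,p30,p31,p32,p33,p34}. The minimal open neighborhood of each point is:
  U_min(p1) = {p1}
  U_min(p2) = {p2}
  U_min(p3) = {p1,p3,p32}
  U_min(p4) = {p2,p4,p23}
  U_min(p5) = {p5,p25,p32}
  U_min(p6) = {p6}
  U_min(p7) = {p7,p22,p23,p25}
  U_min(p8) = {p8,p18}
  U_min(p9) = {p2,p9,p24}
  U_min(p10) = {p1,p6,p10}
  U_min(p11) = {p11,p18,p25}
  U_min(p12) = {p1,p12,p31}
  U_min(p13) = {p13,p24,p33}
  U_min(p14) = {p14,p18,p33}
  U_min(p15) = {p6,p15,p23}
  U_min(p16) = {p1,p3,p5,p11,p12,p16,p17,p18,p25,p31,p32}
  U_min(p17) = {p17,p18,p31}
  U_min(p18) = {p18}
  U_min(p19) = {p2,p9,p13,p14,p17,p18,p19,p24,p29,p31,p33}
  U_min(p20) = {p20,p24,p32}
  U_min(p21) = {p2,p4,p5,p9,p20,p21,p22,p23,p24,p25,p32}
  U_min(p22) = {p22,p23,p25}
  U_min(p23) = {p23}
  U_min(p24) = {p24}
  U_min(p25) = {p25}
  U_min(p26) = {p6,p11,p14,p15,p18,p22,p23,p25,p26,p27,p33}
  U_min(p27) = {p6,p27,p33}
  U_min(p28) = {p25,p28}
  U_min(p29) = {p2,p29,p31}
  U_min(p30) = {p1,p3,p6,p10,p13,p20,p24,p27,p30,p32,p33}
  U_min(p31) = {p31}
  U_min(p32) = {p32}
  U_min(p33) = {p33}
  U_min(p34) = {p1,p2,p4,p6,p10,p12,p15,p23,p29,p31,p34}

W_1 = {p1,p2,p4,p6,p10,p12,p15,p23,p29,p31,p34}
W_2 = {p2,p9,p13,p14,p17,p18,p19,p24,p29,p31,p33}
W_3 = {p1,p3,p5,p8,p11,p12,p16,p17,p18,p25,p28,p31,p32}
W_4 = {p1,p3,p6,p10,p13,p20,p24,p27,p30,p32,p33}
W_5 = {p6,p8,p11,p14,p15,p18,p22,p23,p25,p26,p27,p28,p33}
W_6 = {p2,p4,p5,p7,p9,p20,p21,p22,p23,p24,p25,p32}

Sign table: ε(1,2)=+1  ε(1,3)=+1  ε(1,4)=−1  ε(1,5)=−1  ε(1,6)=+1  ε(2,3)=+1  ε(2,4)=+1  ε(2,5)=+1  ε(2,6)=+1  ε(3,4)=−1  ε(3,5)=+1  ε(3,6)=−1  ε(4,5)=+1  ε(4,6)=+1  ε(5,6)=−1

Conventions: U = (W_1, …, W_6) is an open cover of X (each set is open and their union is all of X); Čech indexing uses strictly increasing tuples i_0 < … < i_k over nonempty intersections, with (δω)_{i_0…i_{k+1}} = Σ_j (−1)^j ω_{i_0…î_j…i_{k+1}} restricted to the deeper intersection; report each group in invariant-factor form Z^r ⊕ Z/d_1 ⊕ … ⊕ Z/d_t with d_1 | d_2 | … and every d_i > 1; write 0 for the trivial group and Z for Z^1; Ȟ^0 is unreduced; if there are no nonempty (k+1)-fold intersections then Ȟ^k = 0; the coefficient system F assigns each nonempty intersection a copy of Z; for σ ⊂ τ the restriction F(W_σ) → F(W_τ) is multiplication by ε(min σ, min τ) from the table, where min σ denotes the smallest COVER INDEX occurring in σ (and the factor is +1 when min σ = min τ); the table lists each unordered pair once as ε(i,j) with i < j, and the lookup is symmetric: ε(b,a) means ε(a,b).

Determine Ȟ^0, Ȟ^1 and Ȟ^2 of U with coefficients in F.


Ȟ^0(U;F) ≅ 0, Ȟ^1(U;F) ≅ Z/2, Ȟ^2(U;F) ≅ Z

intersection data:
  W12={p2,p29,p31} W13={p1,p12,p31} W14={p1,p6,p10} W15={p6,p15,p23} W16={p2,p4,p23} W23={p17,p18,p31} W24={p13,p24,p33} W25={p14,p18,p33} W26={p2,p9,p24} W34={p1,p3,p32} W35={p8,p11,p18,p25,p28} W36={p5,p25,p32} W45={p6,p27,p33} W46={p20,p24,p32} W56={p22,p23,p25}
  W123={p31} W126={p2} W134={p1} W145={p6} W156={p23} W235={p18} W245={p33} W246={p24} W346={p32} W356={p25}
C dims 6,15,10; δ0: rk 6, SNF 1^5·2; δ1: rk 9, SNF 1^9
Ȟ^0 = (6 − 6) − 0 = 0, so Ȟ^0 ≅ 0
Ȟ^1 = (15 − 9) − 6 = 0 plus torsion [2], so Ȟ^1 ≅ Z/2
Ȟ^2 = (10 − 0) − 9 = 1, so Ȟ^2 ≅ Z


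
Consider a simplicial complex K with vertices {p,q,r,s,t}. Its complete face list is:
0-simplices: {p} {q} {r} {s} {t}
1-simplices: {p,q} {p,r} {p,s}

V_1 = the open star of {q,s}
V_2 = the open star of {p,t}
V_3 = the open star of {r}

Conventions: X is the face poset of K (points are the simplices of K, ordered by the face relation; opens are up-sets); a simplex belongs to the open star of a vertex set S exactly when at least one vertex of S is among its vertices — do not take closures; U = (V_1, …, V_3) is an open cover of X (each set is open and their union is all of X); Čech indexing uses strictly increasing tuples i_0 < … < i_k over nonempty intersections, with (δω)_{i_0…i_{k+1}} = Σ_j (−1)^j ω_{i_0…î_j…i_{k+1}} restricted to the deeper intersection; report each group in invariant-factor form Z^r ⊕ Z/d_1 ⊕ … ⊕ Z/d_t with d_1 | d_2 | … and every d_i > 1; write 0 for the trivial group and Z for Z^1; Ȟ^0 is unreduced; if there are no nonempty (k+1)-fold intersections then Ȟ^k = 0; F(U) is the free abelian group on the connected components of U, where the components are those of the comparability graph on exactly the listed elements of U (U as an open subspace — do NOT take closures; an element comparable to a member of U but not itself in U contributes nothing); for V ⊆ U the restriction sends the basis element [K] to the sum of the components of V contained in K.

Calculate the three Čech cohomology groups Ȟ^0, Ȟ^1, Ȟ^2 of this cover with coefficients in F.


nerve simplices:
  V1={{q},{s},{p,q},{p,s}} V2={{p},{t},{p,q},{p,r},{p,s}} V3={{r},{p,r}}
  V12={{p,q},{p,s}} V23={{p,r}}
components per intersection:
  V1: {{q},{p,q}} {{s},{p,s}}
  V2: {{p},{p,q},{p,r},{p,s}} {{t}}
  V3: {{r},{p,r}}
  V12: {{p,q}} {{p,s}}
  V23: {{p,r}}
C dims 5,3; δ0: rk 3, SNF 1^3
degree 0: 5−3−0 = 2 → Ȟ^0 ≅ Z^2
degree 1: 3−0−3 = 0 → Ȟ^1 ≅ 0
degree 2: 0−0−0 = 0 → Ȟ^2 ≅ 0

Ȟ^0 = Z^2,  Ȟ^1 = 0,  Ȟ^2 = 0


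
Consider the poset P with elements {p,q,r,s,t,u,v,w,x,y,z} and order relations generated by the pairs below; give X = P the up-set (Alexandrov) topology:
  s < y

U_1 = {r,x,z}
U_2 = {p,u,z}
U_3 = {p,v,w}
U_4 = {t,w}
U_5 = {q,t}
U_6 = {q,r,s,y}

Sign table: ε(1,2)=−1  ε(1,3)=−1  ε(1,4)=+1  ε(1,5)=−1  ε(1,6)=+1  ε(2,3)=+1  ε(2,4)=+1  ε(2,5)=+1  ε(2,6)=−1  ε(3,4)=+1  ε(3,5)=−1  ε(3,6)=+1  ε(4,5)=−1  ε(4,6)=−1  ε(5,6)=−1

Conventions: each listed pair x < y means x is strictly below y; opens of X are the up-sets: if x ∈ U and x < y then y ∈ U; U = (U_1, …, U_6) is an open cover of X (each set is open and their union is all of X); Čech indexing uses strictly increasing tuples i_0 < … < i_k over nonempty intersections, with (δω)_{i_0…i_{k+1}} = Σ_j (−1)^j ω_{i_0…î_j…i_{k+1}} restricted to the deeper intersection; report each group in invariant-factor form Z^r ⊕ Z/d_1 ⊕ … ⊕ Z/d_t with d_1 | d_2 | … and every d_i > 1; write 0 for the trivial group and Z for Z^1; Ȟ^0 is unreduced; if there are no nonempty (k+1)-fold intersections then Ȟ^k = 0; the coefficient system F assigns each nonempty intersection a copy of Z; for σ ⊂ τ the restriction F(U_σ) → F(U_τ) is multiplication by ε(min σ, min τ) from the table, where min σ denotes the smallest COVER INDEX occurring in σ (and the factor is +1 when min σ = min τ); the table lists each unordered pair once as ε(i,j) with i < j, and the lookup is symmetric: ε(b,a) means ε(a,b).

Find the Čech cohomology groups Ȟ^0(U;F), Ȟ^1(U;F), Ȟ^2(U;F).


nerve simplices:
  U12={z} U16={r} U23={p} U34={w} U45={t} U56={q}
C dims 6,6; δ0: rk 6, SNF 1^5·2
degree 0: 6−6−0 = 0 → Ȟ^0 ≅ 0
degree 1: 6−0−6 = 0 plus torsion [2] → Ȟ^1 ≅ Z/2
degree 2: 0−0−0 = 0 → Ȟ^2 ≅ 0

Ȟ^0 ≅ 0, Ȟ^1 ≅ Z/2 and Ȟ^2 ≅ 0


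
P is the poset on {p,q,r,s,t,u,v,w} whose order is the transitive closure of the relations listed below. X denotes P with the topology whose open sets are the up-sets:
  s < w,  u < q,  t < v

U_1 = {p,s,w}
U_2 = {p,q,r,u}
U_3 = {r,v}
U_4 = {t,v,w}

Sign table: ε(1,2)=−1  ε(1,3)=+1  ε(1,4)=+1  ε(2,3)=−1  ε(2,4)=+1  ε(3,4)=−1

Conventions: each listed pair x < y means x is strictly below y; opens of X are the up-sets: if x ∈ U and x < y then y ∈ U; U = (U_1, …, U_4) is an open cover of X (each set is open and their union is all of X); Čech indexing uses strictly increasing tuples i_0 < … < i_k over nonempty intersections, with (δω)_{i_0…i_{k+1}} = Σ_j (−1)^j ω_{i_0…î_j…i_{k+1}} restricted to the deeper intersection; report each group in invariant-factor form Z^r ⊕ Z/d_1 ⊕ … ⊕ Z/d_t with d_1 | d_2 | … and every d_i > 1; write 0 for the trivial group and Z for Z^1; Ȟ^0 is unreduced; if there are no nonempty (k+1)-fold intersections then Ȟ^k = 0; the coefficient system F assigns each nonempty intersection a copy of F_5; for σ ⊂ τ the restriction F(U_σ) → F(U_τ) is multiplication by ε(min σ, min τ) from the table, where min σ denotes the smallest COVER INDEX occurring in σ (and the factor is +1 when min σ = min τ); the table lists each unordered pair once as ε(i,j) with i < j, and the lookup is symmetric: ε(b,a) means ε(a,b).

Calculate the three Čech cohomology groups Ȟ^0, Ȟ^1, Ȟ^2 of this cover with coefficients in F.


Ȟ^0 ≅ 0, Ȟ^1 ≅ 0 and Ȟ^2 ≅ 0

nerve of the cover:
  U12={p} U14={w} U23={r} U34={v}
C dims 4,4; δ0: rk_F5 4
Ȟ^0 = (4 − 4) − 0 = 0, so Ȟ^0 ≅ 0
Ȟ^1 = (4 − 0) − 4 = 0, so Ȟ^1 ≅ 0
Ȟ^2 = (0 − 0) − 0 = 0, so Ȟ^2 ≅ 0


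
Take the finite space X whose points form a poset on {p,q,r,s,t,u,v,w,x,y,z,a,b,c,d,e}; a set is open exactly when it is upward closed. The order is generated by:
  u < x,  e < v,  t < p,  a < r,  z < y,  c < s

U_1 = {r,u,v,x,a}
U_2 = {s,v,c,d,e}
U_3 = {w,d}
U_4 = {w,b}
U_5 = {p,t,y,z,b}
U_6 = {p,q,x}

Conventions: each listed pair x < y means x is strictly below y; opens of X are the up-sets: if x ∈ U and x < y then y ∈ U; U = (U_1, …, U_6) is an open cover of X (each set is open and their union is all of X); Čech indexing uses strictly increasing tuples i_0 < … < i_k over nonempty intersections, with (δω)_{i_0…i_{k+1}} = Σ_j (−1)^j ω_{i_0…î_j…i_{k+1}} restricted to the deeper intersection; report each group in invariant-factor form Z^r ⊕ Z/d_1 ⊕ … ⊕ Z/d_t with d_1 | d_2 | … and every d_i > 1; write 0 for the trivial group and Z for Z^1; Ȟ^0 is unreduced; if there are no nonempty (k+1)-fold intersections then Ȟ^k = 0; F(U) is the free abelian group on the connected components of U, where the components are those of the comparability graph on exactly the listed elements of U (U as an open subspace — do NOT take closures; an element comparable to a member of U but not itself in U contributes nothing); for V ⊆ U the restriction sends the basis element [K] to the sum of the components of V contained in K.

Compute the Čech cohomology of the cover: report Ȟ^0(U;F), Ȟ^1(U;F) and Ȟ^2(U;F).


intersection data:
  U12={v} U16={x} U23={d} U34={w} U45={b} U56={p}
components per intersection:
  U1: {r,a} {u,x} {v}
  U2: {s,c} {v,e} {d}
  U3: {w} {d}
  U4: {w} {b}
  U5: {p,t} {y,z} {b}
  U6: {p} {q} {x}
  U12: {v}
  U16: {x}
  U23: {d}
  U34: {w}
  U45: {b}
  U56: {p}
C dims 16,6; δ0: rk 6, SNF 1^6
Ȟ^0 = (16 − 6) − 0 = 10, so Ȟ^0 ≅ Z^10
Ȟ^1 = (6 − 0) − 6 = 0, so Ȟ^1 ≅ 0
Ȟ^2 = (0 − 0) − 0 = 0, so Ȟ^2 ≅ 0

Ȟ^0 ≅ Z^10, Ȟ^1 ≅ 0 and Ȟ^2 ≅ 0


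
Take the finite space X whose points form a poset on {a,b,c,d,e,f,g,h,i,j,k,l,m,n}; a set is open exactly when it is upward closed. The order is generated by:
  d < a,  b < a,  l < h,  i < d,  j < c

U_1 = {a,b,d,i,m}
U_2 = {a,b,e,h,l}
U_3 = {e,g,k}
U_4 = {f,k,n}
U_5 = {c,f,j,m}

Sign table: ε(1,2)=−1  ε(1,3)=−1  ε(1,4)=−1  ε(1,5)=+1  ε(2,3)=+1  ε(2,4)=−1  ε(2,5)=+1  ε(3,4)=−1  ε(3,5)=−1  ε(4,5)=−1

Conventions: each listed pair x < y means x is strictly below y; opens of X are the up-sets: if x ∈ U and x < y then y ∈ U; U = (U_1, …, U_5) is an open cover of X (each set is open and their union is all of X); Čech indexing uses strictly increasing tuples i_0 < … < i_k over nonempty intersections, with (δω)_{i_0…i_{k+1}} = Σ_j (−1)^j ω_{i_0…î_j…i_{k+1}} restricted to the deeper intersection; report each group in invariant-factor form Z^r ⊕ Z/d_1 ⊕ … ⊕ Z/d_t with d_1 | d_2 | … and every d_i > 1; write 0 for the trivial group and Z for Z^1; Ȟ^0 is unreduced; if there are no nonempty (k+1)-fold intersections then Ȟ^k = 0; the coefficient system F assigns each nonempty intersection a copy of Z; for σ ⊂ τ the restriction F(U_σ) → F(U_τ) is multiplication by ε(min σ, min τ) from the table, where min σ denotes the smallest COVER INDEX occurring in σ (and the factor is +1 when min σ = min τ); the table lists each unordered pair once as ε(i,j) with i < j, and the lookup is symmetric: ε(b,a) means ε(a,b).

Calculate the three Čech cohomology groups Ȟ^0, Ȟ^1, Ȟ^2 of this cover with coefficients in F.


nerve simplices:
  U12={a,b} U15={m} U23={e} U34={k} U45={f}
C dims 5,5; δ0: rk 5, SNF 1^4·2
degree 0: 5−5−0 = 0 → Ȟ^0 ≅ 0
degree 1: 5−0−5 = 0 plus torsion [2] → Ȟ^1 ≅ Z/2
degree 2: 0−0−0 = 0 → Ȟ^2 ≅ 0

Ȟ^0 = 0; Ȟ^1 = Z/2; Ȟ^2 = 0


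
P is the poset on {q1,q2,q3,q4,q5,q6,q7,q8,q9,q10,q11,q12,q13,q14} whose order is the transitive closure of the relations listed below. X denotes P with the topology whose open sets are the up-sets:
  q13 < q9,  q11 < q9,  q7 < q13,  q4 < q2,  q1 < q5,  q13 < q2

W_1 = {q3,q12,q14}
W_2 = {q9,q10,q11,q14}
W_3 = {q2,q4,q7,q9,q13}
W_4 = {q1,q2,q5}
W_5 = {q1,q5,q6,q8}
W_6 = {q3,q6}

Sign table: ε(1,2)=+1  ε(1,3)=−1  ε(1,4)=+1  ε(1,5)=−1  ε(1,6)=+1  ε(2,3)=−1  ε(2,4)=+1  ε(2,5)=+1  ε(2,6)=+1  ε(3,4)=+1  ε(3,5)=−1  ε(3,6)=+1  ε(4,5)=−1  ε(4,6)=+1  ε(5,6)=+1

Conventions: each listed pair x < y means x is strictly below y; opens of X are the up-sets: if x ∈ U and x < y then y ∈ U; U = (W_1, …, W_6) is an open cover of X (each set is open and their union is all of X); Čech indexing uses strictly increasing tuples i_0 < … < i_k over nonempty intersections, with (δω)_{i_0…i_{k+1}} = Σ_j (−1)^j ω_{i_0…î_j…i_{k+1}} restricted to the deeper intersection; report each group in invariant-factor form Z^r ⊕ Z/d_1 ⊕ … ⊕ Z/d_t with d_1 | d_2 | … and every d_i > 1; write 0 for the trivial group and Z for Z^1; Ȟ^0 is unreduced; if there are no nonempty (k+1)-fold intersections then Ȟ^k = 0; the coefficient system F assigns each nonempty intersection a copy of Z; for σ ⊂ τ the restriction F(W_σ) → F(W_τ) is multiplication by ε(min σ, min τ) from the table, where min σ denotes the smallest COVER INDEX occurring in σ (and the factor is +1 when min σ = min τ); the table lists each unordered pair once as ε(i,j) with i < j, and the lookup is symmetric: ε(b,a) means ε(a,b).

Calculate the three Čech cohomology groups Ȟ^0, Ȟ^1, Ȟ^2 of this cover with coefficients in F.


nonempty overlaps:
  W12={q14} W16={q3} W23={q9} W34={q2} W45={q1,q5} W56={q6}
C dims 6,6; δ0: rk 5, SNF 1^5
degree 0: 6−5−0 = 1 → Ȟ^0 ≅ Z
degree 1: 6−0−5 = 1 → Ȟ^1 ≅ Z
degree 2: 0−0−0 = 0 → Ȟ^2 ≅ 0

Ȟ^0(U;F) ≅ Z, Ȟ^1(U;F) ≅ Z and Ȟ^2(U;F) ≅ 0


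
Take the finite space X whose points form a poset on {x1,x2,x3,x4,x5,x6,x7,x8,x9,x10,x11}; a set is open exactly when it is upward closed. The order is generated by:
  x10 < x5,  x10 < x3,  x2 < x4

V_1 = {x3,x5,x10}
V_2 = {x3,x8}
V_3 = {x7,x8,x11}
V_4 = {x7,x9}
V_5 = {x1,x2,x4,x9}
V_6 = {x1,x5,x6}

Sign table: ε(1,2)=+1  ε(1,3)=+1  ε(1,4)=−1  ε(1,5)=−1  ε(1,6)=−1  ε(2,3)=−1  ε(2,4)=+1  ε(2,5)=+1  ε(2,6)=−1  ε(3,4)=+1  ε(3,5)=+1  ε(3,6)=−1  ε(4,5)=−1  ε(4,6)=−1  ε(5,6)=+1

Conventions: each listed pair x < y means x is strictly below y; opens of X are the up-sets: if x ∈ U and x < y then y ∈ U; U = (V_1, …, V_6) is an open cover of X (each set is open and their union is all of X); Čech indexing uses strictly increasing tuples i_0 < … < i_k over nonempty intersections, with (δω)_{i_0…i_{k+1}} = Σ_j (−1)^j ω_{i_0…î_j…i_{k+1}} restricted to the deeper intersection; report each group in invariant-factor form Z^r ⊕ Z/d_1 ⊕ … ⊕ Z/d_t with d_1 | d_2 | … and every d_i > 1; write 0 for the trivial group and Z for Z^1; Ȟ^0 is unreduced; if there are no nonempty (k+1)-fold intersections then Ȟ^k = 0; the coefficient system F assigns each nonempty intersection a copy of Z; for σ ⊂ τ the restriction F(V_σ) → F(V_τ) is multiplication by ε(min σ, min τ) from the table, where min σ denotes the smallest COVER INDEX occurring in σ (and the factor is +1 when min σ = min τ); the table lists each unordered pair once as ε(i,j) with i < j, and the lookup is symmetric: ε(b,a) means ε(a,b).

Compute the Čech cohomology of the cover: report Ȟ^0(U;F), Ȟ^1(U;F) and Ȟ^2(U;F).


nonempty overlaps:
  V12={x3} V16={x5} V23={x8} V34={x7} V45={x9} V56={x1}
C dims 6,6; δ0: rk 6, SNF 1^5·2
degree 0: 6−6−0 = 0 → Ȟ^0 ≅ 0
degree 1: 6−0−6 = 0 plus torsion [2] → Ȟ^1 ≅ Z/2
degree 2: 0−0−0 = 0 → Ȟ^2 ≅ 0

Ȟ^0 = 0, Ȟ^1 = Z/2, Ȟ^2 = 0


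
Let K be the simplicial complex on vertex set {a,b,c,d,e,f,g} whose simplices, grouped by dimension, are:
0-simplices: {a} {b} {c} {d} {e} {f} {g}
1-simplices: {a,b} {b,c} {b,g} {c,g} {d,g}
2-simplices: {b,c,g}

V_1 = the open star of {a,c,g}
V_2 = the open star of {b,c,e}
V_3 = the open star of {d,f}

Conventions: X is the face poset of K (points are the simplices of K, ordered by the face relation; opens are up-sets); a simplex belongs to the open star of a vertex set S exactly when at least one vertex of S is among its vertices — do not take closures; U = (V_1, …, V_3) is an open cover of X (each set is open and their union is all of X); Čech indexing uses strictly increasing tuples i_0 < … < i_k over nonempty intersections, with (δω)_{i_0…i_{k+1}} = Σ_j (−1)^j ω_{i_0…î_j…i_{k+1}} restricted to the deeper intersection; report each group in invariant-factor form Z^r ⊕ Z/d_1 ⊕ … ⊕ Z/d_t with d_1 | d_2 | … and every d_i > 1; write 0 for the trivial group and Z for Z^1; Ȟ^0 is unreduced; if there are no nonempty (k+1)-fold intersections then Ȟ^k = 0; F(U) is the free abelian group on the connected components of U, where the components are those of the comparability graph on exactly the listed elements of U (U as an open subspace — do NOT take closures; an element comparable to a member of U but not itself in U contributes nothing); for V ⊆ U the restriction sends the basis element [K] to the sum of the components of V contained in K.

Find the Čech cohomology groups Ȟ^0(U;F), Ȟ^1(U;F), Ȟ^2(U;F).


intersection data:
  V1={{a},{c},{g},{a,b},{b,c},{b,g},{c,g},{d,g},{b,c,g}} V2={{b},{c},{e},{a,b},{b,c},{b,g},{c,g},{b,c,g}} V3={{d},{f},{d,g}}
  V12={{c},{a,b},{b,c},{b,g},{c,g},{b,c,g}} V13={{d,g}}
components per intersection:
  V1: {{a},{a,b}} {{c},{g},{b,c},{b,g},{c,g},{d,g},{b,c,g}}
  V2: {{b},{c},{a,b},{b,c},{b,g},{c,g},{b,c,g}} {{e}}
  V3: {{d},{d,g}} {{f}}
  V12: {{c},{b,c},{b,g},{c,g},{b,c,g}} {{a,b}}
  V13: {{d,g}}
C dims 6,3; δ0: rk 3, SNF 1^3
Ȟ^0 = (6 − 3) − 0 = 3, so Ȟ^0 ≅ Z^3
Ȟ^1 = (3 − 0) − 3 = 0, so Ȟ^1 ≅ 0
Ȟ^2 = (0 − 0) − 0 = 0, so Ȟ^2 ≅ 0

Ȟ^0 ≅ Z^3, Ȟ^1 ≅ 0, Ȟ^2 ≅ 0


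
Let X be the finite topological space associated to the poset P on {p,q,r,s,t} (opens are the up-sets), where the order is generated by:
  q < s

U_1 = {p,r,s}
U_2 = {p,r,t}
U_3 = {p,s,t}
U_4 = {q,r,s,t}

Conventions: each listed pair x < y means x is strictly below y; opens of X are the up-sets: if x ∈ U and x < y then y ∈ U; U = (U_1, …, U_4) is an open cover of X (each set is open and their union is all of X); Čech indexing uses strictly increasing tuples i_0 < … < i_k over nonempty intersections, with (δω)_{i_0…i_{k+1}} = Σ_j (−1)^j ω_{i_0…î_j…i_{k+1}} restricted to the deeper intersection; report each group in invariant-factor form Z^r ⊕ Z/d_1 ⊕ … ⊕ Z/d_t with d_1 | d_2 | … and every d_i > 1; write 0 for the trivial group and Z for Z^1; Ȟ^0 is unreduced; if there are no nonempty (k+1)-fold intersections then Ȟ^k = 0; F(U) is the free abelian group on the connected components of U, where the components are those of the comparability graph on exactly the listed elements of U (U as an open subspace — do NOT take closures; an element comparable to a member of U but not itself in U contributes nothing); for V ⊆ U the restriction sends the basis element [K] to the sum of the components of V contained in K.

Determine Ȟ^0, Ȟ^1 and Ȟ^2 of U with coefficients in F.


nerve of the cover:
  U12={p,r} U13={p,s} U14={r,s} U23={p,t} U24={r,t} U34={s,t}
  U123={p} U124={r} U134={s} U234={t}
components per intersection:
  U1: {p} {r} {s}
  U2: {p} {r} {t}
  U3: {p} {s} {t}
  U4: {q,s} {r} {t}
  U12: {p} {r}
  U13: {p} {s}
  U14: {r} {s}
  U23: {p} {t}
  U24: {r} {t}
  U34: {s} {t}
  U123: {p}
  U124: {r}
  U134: {s}
  U234: {t}
C dims 12,12,4; δ0: rk 8, SNF 1^8; δ1: rk 4, SNF 1^4
Ȟ^0 = (12 − 8) − 0 = 4, so Ȟ^0 ≅ Z^4
Ȟ^1 = (12 − 4) − 8 = 0, so Ȟ^1 ≅ 0
Ȟ^2 = (4 − 0) − 4 = 0, so Ȟ^2 ≅ 0

Ȟ^0 ≅ Z^4, Ȟ^1 ≅ 0, Ȟ^2 ≅ 0


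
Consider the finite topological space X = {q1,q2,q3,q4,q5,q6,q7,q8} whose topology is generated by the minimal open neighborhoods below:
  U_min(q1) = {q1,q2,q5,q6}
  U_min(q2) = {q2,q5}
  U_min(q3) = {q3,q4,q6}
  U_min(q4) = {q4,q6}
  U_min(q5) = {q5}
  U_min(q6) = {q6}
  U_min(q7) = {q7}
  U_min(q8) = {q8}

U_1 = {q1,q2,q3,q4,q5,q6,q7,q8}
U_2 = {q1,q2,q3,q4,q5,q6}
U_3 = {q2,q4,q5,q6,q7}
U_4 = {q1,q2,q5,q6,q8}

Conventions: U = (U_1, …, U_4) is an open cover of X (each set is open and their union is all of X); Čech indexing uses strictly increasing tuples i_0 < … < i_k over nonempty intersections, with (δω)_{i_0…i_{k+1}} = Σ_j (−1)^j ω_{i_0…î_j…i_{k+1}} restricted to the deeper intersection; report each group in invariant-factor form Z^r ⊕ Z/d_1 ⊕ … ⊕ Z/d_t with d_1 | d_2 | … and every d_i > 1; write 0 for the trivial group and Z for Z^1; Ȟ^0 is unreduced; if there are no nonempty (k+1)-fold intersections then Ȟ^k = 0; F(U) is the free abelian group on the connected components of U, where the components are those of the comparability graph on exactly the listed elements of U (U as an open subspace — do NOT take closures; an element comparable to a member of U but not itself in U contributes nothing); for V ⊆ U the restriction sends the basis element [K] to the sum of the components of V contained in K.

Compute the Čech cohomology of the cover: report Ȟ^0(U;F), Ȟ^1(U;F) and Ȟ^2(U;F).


intersection data:
  U12={q1,q2,q3,q4,q5,q6} U13={q2,q4,q5,q6,q7} U14={q1,q2,q5,q6,q8} U23={q2,q4,q5,q6} U24={q1,q2,q5,q6} U34={q2,q5,q6}
  U123={q2,q4,q5,q6} U124={q1,q2,q5,q6} U134={q2,q5,q6} U234={q2,q5,q6}
  U1234={q2,q5,q6}
components per intersection:
  U1: {q1,q2,q3,q4,q5,q6} {q7} {q8}
  U2: {q1,q2,q3,q4,q5,q6}
  U3: {q2,q5} {q4,q6} {q7}
  U4: {q1,q2,q5,q6} {q8}
  U12: {q1,q2,q3,q4,q5,q6}
  U13: {q2,q5} {q4,q6} {q7}
  U14: {q1,q2,q5,q6} {q8}
  U23: {q2,q5} {q4,q6}
  U24: {q1,q2,q5,q6}
  U34: {q2,q5} {q6}
  U123: {q2,q5} {q4,q6}
  U124: {q1,q2,q5,q6}
  U134: {q2,q5} {q6}
  U234: {q2,q5} {q6}
  U1234: {q2,q5} {q6}
C dims 9,11,7,2; δ0: rk 6, SNF 1^6; δ1: rk 5, SNF 1^5; δ2: rk 2, SNF 1^2
Ȟ^0 = (9 − 6) − 0 = 3, so Ȟ^0 ≅ Z^3
Ȟ^1 = (11 − 5) − 6 = 0, so Ȟ^1 ≅ 0
Ȟ^2 = (7 − 2) − 5 = 0, so Ȟ^2 ≅ 0

Ȟ^0 ≅ Z^3; Ȟ^1 ≅ 0; Ȟ^2 ≅ 0


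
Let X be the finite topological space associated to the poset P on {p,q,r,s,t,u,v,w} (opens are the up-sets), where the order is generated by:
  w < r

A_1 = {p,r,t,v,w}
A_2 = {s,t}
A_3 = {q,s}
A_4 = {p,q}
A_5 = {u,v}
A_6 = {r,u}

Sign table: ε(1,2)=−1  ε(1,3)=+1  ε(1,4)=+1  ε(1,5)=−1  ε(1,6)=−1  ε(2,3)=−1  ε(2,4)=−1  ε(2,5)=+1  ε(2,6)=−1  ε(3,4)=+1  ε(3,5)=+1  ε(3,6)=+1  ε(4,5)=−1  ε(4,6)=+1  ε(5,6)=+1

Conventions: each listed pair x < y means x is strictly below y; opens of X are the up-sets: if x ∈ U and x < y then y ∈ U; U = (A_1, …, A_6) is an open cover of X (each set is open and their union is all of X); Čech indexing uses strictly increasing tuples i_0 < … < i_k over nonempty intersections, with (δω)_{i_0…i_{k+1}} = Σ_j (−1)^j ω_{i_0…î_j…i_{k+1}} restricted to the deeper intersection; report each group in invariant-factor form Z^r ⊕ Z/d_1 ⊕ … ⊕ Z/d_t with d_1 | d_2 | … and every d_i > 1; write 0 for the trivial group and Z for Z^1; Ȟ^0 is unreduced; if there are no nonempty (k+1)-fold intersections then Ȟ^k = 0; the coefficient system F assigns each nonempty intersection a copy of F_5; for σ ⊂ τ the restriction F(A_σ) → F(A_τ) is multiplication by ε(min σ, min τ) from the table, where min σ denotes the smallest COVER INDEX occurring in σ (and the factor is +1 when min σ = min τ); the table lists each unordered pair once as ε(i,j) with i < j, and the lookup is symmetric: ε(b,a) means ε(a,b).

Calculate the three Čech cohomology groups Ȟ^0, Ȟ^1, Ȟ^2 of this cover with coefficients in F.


cover nerve:
  A12={t} A14={p} A15={v} A16={r} A23={s} A34={q} A56={u}
C dims 6,7; δ0: rk_F5 5
Ȟ^0: (6−5)−0=1 ⇒ Z/5
Ȟ^1: (7−0)−5=2 ⇒ Z/5 ⊕ Z/5
Ȟ^2: (0−0)−0=0 ⇒ 0

Ȟ^0(U;F) ≅ Z/5,  Ȟ^1(U;F) ≅ Z/5 ⊕ Z/5,  Ȟ^2(U;F) ≅ 0
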